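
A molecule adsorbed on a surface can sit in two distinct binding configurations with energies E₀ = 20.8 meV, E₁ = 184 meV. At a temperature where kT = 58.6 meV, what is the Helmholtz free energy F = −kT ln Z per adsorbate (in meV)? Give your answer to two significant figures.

17 meV

Eᵢ/kT = 0.3549, 3.140.
Z = Σ e^(−Eᵢ/kT) = e^(−0.3549) + e^(−3.140) = 0.7012 + 0.04328 = 0.7445.
F = −kT ln Z = −58.6 × ln(0.7445) = −58.6 × -0.2950 = 17 meV.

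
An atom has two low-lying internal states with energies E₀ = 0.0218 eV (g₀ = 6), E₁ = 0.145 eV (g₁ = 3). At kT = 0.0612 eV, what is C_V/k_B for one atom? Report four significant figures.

0.2378

Eᵢ/kT = 0.356209, 2.36928.
Z = Σ gᵢe^(−Eᵢ/kT) = 6·e^(−0.356209) + 3·e^(−2.36928) = 4.20196 + 0.280644 = 4.48260.
⟨E⟩ = 0.0295133 eV, ⟨E²⟩ = 0.00176181 eV².
C_V/k_B = (⟨E²⟩ − ⟨E⟩²)/(kT)² = (0.00176181 − 0.000871035)/0.00374544 = 0.2378.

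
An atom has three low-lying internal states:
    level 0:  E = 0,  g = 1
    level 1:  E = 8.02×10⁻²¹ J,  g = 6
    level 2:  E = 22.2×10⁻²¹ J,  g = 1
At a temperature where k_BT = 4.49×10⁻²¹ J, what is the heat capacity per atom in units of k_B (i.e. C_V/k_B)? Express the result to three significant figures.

0.853

Eᵢ/kT = 0, 1.7862, 4.9443.
Z = Σ gᵢe^(−Eᵢ/kT) = 1·e^(−0) + 6·e^(−1.7862) + 1·e^(−4.9443) = 1.0000 + 1.0056 + 0.0071239 = 2.0127.
⟨E⟩ = 4.0856, ⟨E²⟩ = 33.881.
C_V/k_B = (⟨E²⟩ − ⟨E⟩²)/(kT)² = (33.881 − 16.692)/20.160 = 0.853.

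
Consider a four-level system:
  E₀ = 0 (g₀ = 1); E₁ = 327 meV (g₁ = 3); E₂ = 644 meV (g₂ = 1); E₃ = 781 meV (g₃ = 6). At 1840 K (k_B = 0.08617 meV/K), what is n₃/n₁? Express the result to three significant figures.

0.114

k_BT = 0.08617 × 1840 K = 158.55 meV.
n₃/n₁ = (g₃/g₁) exp[−(E₃−E₁)/kT] = (6/3) × exp(−(454 meV)/(158.55 meV)) = (6/3) × exp(-2.8635) = 0.114.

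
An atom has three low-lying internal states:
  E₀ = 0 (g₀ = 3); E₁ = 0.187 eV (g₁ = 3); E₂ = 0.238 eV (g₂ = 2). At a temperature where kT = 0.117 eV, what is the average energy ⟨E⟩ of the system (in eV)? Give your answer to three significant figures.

0.0454 eV

Eᵢ/kT = 0, 1.5983, 2.0342.
Z = Σ gᵢe^(−Eᵢ/kT) = 3·e^(−0) + 3·e^(−1.5983) + 2·e^(−2.0342) = 3.0000 + 0.60672 + 0.26157 = 3.8683.
⟨E⟩ = Σ Eᵢ gᵢe^(−Eᵢ/kT) / Z = (0·3.0000 + 0.187·0.60672 + 0.238·0.26157) / 3.8683 = 0.0454 eV.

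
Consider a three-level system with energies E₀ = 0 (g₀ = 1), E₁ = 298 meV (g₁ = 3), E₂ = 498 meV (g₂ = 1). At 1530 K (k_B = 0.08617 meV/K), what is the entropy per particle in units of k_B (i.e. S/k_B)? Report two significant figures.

0.88

k_BT = 0.08617 × 1530 K = 131.8 meV.
Eᵢ/kT = 0, 2.261, 3.778.
Z = Σ gᵢe^(−Eᵢ/kT) = 1·e^(−0) + 3·e^(−2.261) + 1·e^(−3.778) = 1.000 + 0.3127 + 0.02287 = 1.336.
⟨E⟩ = Σ EᵢPᵢ = 78.27 meV.
S/k_B = ln Z + ⟨E⟩/kT = ln(1.336) + 78.27/131.8 = 0.2897 + 0.5939 = 0.88.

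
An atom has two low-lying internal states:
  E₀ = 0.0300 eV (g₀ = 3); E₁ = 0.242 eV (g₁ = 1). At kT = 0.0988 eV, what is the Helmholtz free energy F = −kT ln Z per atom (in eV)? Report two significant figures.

Eᵢ/kT = 0.3036, 2.449.
Z = Σ gᵢe^(−Eᵢ/kT) = 3·e^(−0.3036) + 1·e^(−2.449) = 2.214 + 0.08638 = 2.300.
F = −kT ln Z = −0.0988 × ln(2.300) = −0.0988 × 0.8329 = -0.082 eV.

-0.082 eV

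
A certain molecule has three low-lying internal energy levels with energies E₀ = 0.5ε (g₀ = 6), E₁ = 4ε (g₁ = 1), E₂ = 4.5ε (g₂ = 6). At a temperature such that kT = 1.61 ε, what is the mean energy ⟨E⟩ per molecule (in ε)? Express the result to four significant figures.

0.8627 ε

Eᵢ/kT = 0.310559, 2.48447, 2.79503.
Z = Σ gᵢe^(−Eᵢ/kT) = 6·e^(−0.310559) + 1·e^(−2.48447) + 6·e^(−2.79503) = 4.39822 + 0.0833697 + 0.366678 = 4.84827.
⟨E⟩ = Σ Eᵢ gᵢe^(−Eᵢ/kT) / Z = (0.5·4.39822 + 4·0.0833697 + 4.5·0.366678) / 4.84827 = 0.8627 ε.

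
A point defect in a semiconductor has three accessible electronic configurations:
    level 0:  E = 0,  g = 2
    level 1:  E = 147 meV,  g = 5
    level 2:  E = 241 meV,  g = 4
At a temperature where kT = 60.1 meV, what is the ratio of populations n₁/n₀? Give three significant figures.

0.217

n₁/n₀ = (g₁/g₀) exp[−(E₁−E₀)/kT] = (5/2) × exp(−(147 meV)/(60.1 meV)) = (5/2) × exp(-2.4459) = 0.217.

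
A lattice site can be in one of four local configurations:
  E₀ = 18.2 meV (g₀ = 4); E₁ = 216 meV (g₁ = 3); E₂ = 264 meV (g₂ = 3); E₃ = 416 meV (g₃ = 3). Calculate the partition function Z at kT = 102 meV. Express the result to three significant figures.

Z = 3.98

Eᵢ/kT = 0.17843, 2.1176, 2.5882, 4.0784.
Z = Σ gᵢe^(−Eᵢ/kT) = 4·e^(−0.17843) + 3·e^(−2.1176) + 3·e^(−2.5882) + 3·e^(−4.0784) = 3.3463 + 0.36096 + 0.22547 + 0.050804 = 3.9835.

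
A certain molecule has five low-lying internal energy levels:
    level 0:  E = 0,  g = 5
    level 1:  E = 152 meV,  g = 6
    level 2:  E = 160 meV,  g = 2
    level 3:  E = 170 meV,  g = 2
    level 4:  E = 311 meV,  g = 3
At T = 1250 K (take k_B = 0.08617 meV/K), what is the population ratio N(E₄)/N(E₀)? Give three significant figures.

k_BT = 0.08617 × 1250 K = 107.71 meV.
n₄/n₀ = (g₄/g₀) exp[−(E₄−E₀)/kT] = (3/5) × exp(−(311 meV)/(107.71 meV)) = (3/5) × exp(-2.8874) = 0.0334.

0.0334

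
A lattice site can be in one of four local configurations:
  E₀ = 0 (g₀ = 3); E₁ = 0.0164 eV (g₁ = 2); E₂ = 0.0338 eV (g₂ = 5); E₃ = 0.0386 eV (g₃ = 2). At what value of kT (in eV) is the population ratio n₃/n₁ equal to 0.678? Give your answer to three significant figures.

0.0571 eV

n₃/n₁ = (g₃/g₁) exp[−(E₃−E₁)/kT] = 0.678.
⇒ (E₃−E₁)/kT = ln((2/2)/0.678) = ln(1.4749) = 0.38859.
kT = 0.0222 eV / 0.38859 = 0.0571 eV.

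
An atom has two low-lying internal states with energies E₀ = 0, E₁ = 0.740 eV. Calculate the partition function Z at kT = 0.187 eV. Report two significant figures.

Z = 1.0

Eᵢ/kT = 0, 3.957.
Z = Σ e^(−Eᵢ/kT) = e^(−0) + e^(−3.957) = 1.000 + 0.01912 = 1.019.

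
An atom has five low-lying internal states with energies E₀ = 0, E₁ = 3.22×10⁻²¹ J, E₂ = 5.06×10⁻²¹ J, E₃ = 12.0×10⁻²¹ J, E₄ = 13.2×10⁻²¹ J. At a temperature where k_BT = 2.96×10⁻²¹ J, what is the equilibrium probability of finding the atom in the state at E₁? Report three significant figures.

0.218

Eᵢ/kT = 0, 1.0878, 1.7095, 4.0541, 4.4595.
Z = Σ e^(−Eᵢ/kT) = e^(−0) + e^(−1.0878) + e^(−1.7095) + e^(−4.0541) + e^(−4.4595) = 1.0000 + 0.33696 + 0.18096 + 0.017351 + 0.011568 = 1.5468.
P₁ = e^(−E₁/kT) / Z = 0.33696/1.5468 = 0.218.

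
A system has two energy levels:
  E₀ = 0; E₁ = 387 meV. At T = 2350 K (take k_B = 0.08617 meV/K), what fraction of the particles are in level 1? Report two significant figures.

0.13

k_BT = 0.08617 × 2350 K = 202.5 meV.
Eᵢ/kT = 0, 1.911.
Z = Σ e^(−Eᵢ/kT) = e^(−0) + e^(−1.911) = 1.000 + 0.1479 = 1.148.
P₁ = e^(−E₁/kT) / Z = 0.1479/1.148 = 0.13.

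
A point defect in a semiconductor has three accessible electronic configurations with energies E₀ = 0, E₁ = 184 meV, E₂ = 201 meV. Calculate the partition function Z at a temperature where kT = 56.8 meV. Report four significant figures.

Z = 1.068

Eᵢ/kT = 0, 3.23944, 3.53873.
Z = Σ e^(−Eᵢ/kT) = e^(−0) + e^(−3.23944) + e^(−3.53873) = 1.00000 + 0.0391858 + 0.0290502 = 1.06824.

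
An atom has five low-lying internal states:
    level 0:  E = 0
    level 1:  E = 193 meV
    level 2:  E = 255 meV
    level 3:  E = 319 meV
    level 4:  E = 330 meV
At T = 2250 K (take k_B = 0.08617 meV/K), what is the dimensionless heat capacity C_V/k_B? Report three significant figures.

k_BT = 0.08617 × 2250 K = 193.88 meV.
Eᵢ/kT = 0, 0.99546, 1.3152, 1.6453, 1.7021.
Z = Σ e^(−Eᵢ/kT) = e^(−0) + e^(−0.99546) + e^(−1.3152) + e^(−1.6453) + e^(−1.7021) = 1.0000 + 0.36955 + 0.26842 + 0.19295 + 0.18230 = 2.0132.
⟨E⟩ = 129.88 meV, ⟨E²⟩ = 35122 meV².
C_V/k_B = (⟨E²⟩ − ⟨E⟩²)/(kT)² = (35122 − 16869)/37589 = 0.486.

0.486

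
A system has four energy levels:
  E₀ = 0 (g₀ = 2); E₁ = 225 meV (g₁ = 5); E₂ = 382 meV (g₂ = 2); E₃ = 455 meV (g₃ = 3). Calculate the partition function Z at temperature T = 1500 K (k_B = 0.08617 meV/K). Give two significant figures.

Z = 3.1

k_BT = 0.08617 × 1500 K = 129.3 meV.
Eᵢ/kT = 0, 1.740, 2.954, 3.519.
Z = Σ gᵢe^(−Eᵢ/kT) = 2·e^(−0) + 5·e^(−1.740) + 2·e^(−2.954) + 3·e^(−3.519) = 2.000 + 0.8776 + 0.1043 + 0.08889 = 3.071.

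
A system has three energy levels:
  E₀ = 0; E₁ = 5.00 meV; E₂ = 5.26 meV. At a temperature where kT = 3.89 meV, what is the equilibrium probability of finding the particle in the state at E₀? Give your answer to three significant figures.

Eᵢ/kT = 0, 1.2853, 1.3522.
Z = Σ e^(−Eᵢ/kT) = e^(−0) + e^(−1.2853) + e^(−1.3522) = 1.0000 + 0.27657 + 0.25867 = 1.5352.
P₀ = e^(−E₀/kT) / Z = 1.0000/1.5352 = 0.651.

0.651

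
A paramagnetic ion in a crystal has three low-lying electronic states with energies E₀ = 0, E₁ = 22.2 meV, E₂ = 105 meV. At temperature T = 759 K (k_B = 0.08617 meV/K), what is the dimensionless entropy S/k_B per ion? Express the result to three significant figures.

k_BT = 0.08617 × 759 K = 65.403 meV.
Eᵢ/kT = 0, 0.33943, 1.6054.
Z = Σ e^(−Eᵢ/kT) = e^(−0) + e^(−0.33943) + e^(−1.6054) = 1.0000 + 0.71218 + 0.20081 = 1.9130.
⟨E⟩ = Σ EᵢPᵢ = 19.287 meV.
S/k_B = ln Z + ⟨E⟩/kT = ln(1.9130) + 19.287/65.403 = 0.64867 + 0.29489 = 0.944.

0.944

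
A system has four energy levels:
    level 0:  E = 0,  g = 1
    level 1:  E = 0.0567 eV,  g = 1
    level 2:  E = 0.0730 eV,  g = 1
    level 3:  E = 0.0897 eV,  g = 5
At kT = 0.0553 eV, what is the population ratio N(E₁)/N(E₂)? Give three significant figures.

1.34

n₁/n₂ = (g₁/g₂) exp[−(E₁−E₂)/kT] = (1/1) × exp(−(-0.0163 eV)/(0.0553 eV)) = (1/1) × exp(0.29476) = 1.34.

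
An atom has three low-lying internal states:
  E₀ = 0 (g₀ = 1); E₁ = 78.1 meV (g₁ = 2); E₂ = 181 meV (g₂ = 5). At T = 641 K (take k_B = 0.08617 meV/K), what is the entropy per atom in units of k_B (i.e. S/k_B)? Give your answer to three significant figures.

k_BT = 0.08617 × 641 K = 55.235 meV.
Eᵢ/kT = 0, 1.4140, 3.2769.
Z = Σ gᵢe^(−Eᵢ/kT) = 1·e^(−0) + 2·e^(−1.4140) + 5·e^(−3.2769) = 1.0000 + 0.48634 + 0.18873 = 1.6751.
⟨E⟩ = Σ EᵢPᵢ = 43.068 meV.
S/k_B = ln Z + ⟨E⟩/kT = ln(1.6751) + 43.068/55.235 = 0.51587 + 0.77972 = 1.30.

1.30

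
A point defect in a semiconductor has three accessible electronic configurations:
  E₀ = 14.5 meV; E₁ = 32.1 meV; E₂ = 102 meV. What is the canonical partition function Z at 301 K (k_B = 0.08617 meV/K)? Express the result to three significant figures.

k_BT = 0.08617 × 301 K = 25.937 meV.
Eᵢ/kT = 0.55905, 1.2376, 3.9326.
Z = Σ e^(−Eᵢ/kT) = e^(−0.55905) + e^(−1.2376) + e^(−3.9326) = 0.57175 + 0.29008 + 0.019593 = 0.88142.

Z = 0.881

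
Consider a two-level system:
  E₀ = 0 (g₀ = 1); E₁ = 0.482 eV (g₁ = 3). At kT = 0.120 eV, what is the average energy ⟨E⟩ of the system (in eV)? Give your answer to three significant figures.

0.0247 eV

Eᵢ/kT = 0, 4.0167.
Z = Σ gᵢe^(−Eᵢ/kT) = 1·e^(−0) + 3·e^(−4.0167) = 1.0000 + 0.054037 = 1.0540.
⟨E⟩ = Σ Eᵢ gᵢe^(−Eᵢ/kT) / Z = (0·1.0000 + 0.482·0.054037) / 1.0540 = 0.0247 eV.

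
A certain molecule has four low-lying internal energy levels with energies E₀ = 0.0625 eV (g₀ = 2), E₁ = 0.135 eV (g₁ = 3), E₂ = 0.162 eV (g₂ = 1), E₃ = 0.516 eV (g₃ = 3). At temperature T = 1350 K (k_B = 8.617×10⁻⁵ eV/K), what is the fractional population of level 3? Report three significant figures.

0.0149

k_BT = 8.617×10⁻⁵ × 1350 K = 0.11633 eV.
Eᵢ/kT = 0.53726, 1.1605, 1.3926, 4.4357.
Z = Σ gᵢe^(−Eᵢ/kT) = 2·e^(−0.53726) + 3·e^(−1.1605) + 1·e^(−1.3926) + 3·e^(−4.4357) = 1.1687 + 0.93999 + 0.24843 + 0.035540 = 2.3927.
P₃ = g₃ e^(−E₃/kT) / Z = 0.035540/2.3927 = 0.0149.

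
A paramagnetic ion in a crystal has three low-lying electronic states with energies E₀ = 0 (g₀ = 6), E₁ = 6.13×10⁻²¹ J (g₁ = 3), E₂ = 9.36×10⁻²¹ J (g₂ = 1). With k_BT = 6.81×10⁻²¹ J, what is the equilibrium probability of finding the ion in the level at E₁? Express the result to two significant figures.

Eᵢ/kT = 0, 0.9001, 1.374.
Z = Σ gᵢe^(−Eᵢ/kT) = 6·e^(−0) + 3·e^(−0.9001) + 1·e^(−1.374) = 6.000 + 1.220 + 0.2531 = 7.473.
P₁ = g₁ e^(−E₁/kT) / Z = 1.220/7.473 = 0.16.

0.16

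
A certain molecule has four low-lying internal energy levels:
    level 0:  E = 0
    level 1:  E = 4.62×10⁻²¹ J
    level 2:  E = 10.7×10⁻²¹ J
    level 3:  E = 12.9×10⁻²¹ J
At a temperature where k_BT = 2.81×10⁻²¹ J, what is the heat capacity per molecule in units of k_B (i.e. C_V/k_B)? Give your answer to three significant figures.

0.729

Eᵢ/kT = 0, 1.6441, 3.8078, 4.5907.
Z = Σ e^(−Eᵢ/kT) = e^(−0) + e^(−1.6441) + e^(−3.8078) + e^(−4.5907) = 1.0000 + 0.19319 + 0.022197 + 0.010146 = 1.2255.
⟨E⟩ = 1.0289, ⟨E²⟩ = 6.8162.
C_V/k_B = (⟨E²⟩ − ⟨E⟩²)/(kT)² = (6.8162 − 1.0586)/7.8961 = 0.729.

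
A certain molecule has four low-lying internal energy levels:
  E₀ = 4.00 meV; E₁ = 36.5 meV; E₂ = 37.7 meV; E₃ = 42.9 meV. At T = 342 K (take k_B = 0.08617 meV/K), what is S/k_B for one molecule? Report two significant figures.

1.2

k_BT = 0.08617 × 342 K = 29.47 meV.
Eᵢ/kT = 0.1357, 1.239, 1.279, 1.456.
Z = Σ e^(−Eᵢ/kT) = e^(−0.1357) + e^(−1.239) + e^(−1.279) + e^(−1.456) = 0.8731 + 0.2897 + 0.2783 + 0.2332 = 1.674.
⟨E⟩ = Σ EᵢPᵢ = 20.65 meV.
S/k_B = ln Z + ⟨E⟩/kT = ln(1.674) + 20.65/29.47 = 0.5152 + 0.7007 = 1.2.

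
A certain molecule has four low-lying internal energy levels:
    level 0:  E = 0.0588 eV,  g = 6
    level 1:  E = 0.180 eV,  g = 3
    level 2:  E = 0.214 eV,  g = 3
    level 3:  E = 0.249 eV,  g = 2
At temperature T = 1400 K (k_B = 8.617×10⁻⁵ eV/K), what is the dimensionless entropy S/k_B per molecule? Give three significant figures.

2.46

k_BT = 8.617×10⁻⁵ × 1400 K = 0.12064 eV.
Eᵢ/kT = 0.48740, 1.4920, 1.7739, 2.0640.
Z = Σ gᵢe^(−Eᵢ/kT) = 6·e^(−0.48740) + 3·e^(−1.4920) + 3·e^(−1.7739) + 2·e^(−2.0640) = 3.6853 + 0.67477 + 0.50901 + 0.25389 = 5.1230.
⟨E⟩ = Σ EᵢPᵢ = 0.099610 eV.
S/k_B = ln Z + ⟨E⟩/kT = ln(5.1230) + 0.099610/0.12064 = 1.6337 + 0.82568 = 2.46.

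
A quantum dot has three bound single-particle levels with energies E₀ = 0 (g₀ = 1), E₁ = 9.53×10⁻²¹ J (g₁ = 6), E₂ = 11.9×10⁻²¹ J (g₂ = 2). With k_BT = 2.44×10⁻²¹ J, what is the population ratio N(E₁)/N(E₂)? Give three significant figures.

n₁/n₂ = (g₁/g₂) exp[−(E₁−E₂)/kT] = (6/2) × exp(−(-2.37 ×10⁻²¹ J)/(2.44 ×10⁻²¹ J)) = (6/2) × exp(0.97131) = 7.92.

7.92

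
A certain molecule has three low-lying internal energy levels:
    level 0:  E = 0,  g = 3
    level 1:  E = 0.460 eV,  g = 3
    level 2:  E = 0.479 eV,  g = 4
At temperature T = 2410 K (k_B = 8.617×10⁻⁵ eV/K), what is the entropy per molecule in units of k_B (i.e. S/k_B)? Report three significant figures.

1.76

k_BT = 8.617×10⁻⁵ × 2410 K = 0.20767 eV.
Eᵢ/kT = 0, 2.2151, 2.3065.
Z = Σ gᵢe^(−Eᵢ/kT) = 3·e^(−0) + 3·e^(−2.2151) + 4·e^(−2.3065) = 3.0000 + 0.32743 + 0.39844 = 3.7259.
⟨E⟩ = Σ EᵢPᵢ = 0.091648 eV.
S/k_B = ln Z + ⟨E⟩/kT = ln(3.7259) + 0.091648/0.20767 = 1.3153 + 0.44132 = 1.76.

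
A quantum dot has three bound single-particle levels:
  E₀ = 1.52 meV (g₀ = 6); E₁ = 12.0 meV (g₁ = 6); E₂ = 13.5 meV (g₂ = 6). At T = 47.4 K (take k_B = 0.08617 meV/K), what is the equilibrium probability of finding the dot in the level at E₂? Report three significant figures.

0.0471

k_BT = 0.08617 × 47.4 K = 4.0845 meV.
Eᵢ/kT = 0.37214, 2.9379, 3.3052.
Z = Σ gᵢe^(−Eᵢ/kT) = 6·e^(−0.37214) + 6·e^(−2.9379) + 6·e^(−3.3052) = 4.1355 + 0.31786 + 0.22015 = 4.6735.
P₂ = g₂ e^(−E₂/kT) / Z = 0.22015/4.6735 = 0.0471.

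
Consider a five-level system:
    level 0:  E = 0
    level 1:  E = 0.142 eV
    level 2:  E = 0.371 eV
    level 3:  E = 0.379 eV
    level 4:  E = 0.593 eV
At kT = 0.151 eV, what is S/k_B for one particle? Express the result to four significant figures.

Eᵢ/kT = 0, 0.940397, 2.45695, 2.50993, 3.92715.
Z = Σ e^(−Eᵢ/kT) = e^(−0) + e^(−0.940397) + e^(−2.45695) + e^(−2.50993) + e^(−3.92715) = 1.00000 + 0.390473 + 0.0856959 + 0.0812739 + 0.0196997 = 1.57714.
⟨E⟩ = Σ EᵢPᵢ = 0.0822534 eV.
S/k_B = ln Z + ⟨E⟩/kT = ln(1.57714) + 0.0822534/0.151 = 0.455613 + 0.544725 = 1.000.

1.000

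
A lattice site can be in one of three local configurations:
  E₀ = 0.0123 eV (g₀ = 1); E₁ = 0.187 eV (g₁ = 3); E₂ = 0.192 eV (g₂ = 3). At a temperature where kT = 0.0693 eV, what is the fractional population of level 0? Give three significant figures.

0.682

Eᵢ/kT = 0.17749, 2.6984, 2.7706.
Z = Σ gᵢe^(−Eᵢ/kT) = 1·e^(−0.17749) + 3·e^(−2.6984) + 3·e^(−2.7706) = 0.83737 + 0.20194 + 0.18787 = 1.2272.
P₀ = g₀ e^(−E₀/kT) / Z = 0.83737/1.2272 = 0.682.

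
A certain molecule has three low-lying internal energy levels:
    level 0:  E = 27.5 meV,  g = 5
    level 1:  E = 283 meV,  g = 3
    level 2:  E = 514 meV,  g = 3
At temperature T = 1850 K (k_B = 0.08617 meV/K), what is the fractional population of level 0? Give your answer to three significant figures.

k_BT = 0.08617 × 1850 K = 159.41 meV.
Eᵢ/kT = 0.17251, 1.7753, 3.2244.
Z = Σ gᵢe^(−Eᵢ/kT) = 5·e^(−0.17251) + 3·e^(−1.7753) + 3·e^(−3.2244) = 4.2077 + 0.50830 + 0.11934 = 4.8353.
P₀ = g₀ e^(−E₀/kT) / Z = 4.2077/4.8353 = 0.870.

0.870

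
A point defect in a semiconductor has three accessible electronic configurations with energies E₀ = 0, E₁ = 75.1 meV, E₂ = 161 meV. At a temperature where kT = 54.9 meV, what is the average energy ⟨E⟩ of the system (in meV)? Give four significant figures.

21.18 meV

Eᵢ/kT = 0, 1.36794, 2.93260.
Z = Σ e^(−Eᵢ/kT) = e^(−0) + e^(−1.36794) + e^(−2.93260) = 1.00000 + 0.254631 + 0.0532584 = 1.30789.
⟨E⟩ = Σ Eᵢ e^(−Eᵢ/kT) / Z = (0·1.00000 + 75.1·0.254631 + 161·0.0532584) / 1.30789 = 21.18 meV.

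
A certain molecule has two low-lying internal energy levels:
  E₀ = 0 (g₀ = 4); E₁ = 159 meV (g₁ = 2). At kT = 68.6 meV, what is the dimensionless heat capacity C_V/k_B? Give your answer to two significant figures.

Eᵢ/kT = 0, 2.318.
Z = Σ gᵢe^(−Eᵢ/kT) = 4·e^(−0) + 2·e^(−2.318) = 4.000 + 0.1969 = 4.197.
⟨E⟩ = 7.459 meV, ⟨E²⟩ = 1186 meV².
C_V/k_B = (⟨E²⟩ − ⟨E⟩²)/(kT)² = (1186 − 55.64)/4706 = 0.24.

0.24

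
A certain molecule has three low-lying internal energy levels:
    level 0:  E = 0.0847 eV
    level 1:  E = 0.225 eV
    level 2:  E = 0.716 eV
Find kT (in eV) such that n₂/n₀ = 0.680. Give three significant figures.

1.64 eV

n₂/n₀ = exp[−(E₂−E₀)/kT] = 0.680.
⇒ (E₂−E₀)/kT = ln(1/0.680) = ln(1.4706) = 0.38567.
kT = 0.6313 eV / 0.38567 = 1.64 eV.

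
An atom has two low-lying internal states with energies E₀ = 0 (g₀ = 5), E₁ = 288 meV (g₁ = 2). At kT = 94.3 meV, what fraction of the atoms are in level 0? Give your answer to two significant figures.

Eᵢ/kT = 0, 3.054.
Z = Σ gᵢe^(−Eᵢ/kT) = 5·e^(−0) + 2·e^(−3.054) = 5.000 + 0.09434 = 5.094.
P₀ = g₀ e^(−E₀/kT) / Z = 5.000/5.094 = 0.98.

0.98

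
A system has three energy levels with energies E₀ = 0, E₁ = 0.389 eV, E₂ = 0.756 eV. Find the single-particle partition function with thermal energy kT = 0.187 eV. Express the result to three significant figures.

Z = 1.14

Eᵢ/kT = 0, 2.0802, 4.0428.
Z = Σ e^(−Eᵢ/kT) = e^(−0) + e^(−2.0802) + e^(−4.0428) = 1.0000 + 0.12491 + 0.017548 = 1.1425.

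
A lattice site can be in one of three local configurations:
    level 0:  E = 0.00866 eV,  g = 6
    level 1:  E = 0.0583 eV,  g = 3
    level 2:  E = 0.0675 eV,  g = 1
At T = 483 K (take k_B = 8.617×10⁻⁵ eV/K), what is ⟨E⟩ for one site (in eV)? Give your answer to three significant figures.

k_BT = 8.617×10⁻⁵ × 483 K = 0.041620 eV.
Eᵢ/kT = 0.20807, 1.4008, 1.6218.
Z = Σ gᵢe^(−Eᵢ/kT) = 6·e^(−0.20807) + 3·e^(−1.4008) + 1·e^(−1.6218) = 4.8729 + 0.73920 + 0.19754 = 5.8096.
⟨E⟩ = Σ Eᵢ gᵢe^(−Eᵢ/kT) / Z = (0.00866·4.8729 + 0.0583·0.73920 + 0.0675·0.19754) / 5.8096 = 0.0170 eV.

0.0170 eV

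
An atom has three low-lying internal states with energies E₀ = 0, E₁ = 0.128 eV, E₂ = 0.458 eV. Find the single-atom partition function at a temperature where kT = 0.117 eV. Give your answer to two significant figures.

Eᵢ/kT = 0, 1.094, 3.915.
Z = Σ e^(−Eᵢ/kT) = e^(−0) + e^(−1.094) + e^(−3.915) = 1.000 + 0.3349 + 0.01994 = 1.355.

Z = 1.4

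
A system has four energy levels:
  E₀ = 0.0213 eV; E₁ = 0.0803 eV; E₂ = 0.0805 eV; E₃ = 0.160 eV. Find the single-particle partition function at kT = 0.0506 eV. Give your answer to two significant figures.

Z = 1.1

Eᵢ/kT = 0.4209, 1.587, 1.591, 3.162.
Z = Σ e^(−Eᵢ/kT) = e^(−0.4209) + e^(−1.587) + e^(−1.591) + e^(−3.162) = 0.6565 + 0.2045 + 0.2037 + 0.04234 = 1.107.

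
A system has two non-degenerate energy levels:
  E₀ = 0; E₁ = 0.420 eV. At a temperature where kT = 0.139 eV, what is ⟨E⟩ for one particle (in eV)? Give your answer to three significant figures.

Eᵢ/kT = 0, 3.0216.
Z = Σ e^(−Eᵢ/kT) = e^(−0) + e^(−3.0216) = 1.0000 + 0.048723 = 1.0487.
⟨E⟩ = Σ Eᵢ e^(−Eᵢ/kT) / Z = (0·1.0000 + 0.420·0.048723) / 1.0487 = 0.0195 eV.

0.0195 eV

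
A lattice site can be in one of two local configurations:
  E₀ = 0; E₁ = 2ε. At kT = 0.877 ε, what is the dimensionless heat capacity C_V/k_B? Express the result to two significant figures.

0.44

Eᵢ/kT = 0, 2.281.
Z = Σ e^(−Eᵢ/kT) = e^(−0) + e^(−2.281) = 1.000 + 0.1022 = 1.102.
⟨E⟩ = 0.1855 ε, ⟨E²⟩ = 0.3710 ε².
C_V/k_B = (⟨E²⟩ − ⟨E⟩²)/(kT)² = (0.3710 − 0.03441)/0.7691 = 0.44.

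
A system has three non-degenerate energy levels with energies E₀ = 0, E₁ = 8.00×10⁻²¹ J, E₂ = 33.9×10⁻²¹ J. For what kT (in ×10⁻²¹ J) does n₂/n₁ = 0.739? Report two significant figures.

n₂/n₁ = exp[−(E₂−E₁)/kT] = 0.739.
⇒ (E₂−E₁)/kT = ln(1/0.739) = ln(1.353) = 0.3023.
kT = 25.90 ×10⁻²¹ J / 0.3023 = 86 ×10⁻²¹ J.

86 ×10⁻²¹ J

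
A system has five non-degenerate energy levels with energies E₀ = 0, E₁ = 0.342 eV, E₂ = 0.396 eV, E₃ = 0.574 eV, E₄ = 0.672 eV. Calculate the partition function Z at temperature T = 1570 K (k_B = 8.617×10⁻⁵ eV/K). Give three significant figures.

Z = 1.15

k_BT = 8.617×10⁻⁵ × 1570 K = 0.13529 eV.
Eᵢ/kT = 0, 2.5279, 2.9270, 4.2427, 4.9671.
Z = Σ e^(−Eᵢ/kT) = e^(−0) + e^(−2.5279) + e^(−2.9270) + e^(−4.2427) + e^(−4.9671) = 1.0000 + 0.079826 + 0.053557 + 0.014369 + 0.0069633 = 1.1547.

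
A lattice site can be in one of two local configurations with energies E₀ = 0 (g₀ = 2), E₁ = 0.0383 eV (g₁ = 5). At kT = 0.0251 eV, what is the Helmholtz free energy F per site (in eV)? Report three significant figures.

Eᵢ/kT = 0, 1.5259.
Z = Σ gᵢe^(−Eᵢ/kT) = 2·e^(−0) + 5·e^(−1.5259) = 2.0000 + 1.0871 = 3.0871.
F = −kT ln Z = −0.0251 × ln(3.0871) = −0.0251 × 1.1272 = -0.0283 eV.

-0.0283 eV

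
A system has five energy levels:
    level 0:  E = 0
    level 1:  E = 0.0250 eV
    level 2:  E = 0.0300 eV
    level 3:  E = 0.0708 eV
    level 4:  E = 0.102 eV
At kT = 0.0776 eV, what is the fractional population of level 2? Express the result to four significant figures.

0.2210

Eᵢ/kT = 0, 0.322165, 0.386598, 0.912371, 1.31443.
Z = Σ e^(−Eᵢ/kT) = e^(−0) + e^(−0.322165) + e^(−0.386598) + e^(−0.912371) + e^(−1.31443) = 1.00000 + 0.724579 + 0.679364 + 0.401571 + 0.268627 = 3.07414.
P₂ = e^(−E₂/kT) / Z = 0.679364/3.07414 = 0.2210.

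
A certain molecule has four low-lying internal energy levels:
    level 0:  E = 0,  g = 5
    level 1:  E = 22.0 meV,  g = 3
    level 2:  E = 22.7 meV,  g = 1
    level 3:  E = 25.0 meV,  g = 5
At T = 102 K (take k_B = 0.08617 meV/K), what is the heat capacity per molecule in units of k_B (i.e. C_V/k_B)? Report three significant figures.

k_BT = 0.08617 × 102 K = 8.7893 meV.
Eᵢ/kT = 0, 2.5030, 2.5827, 2.8444.
Z = Σ gᵢe^(−Eᵢ/kT) = 5·e^(−0) + 3·e^(−2.5030) + 1·e^(−2.5827) + 5·e^(−2.8444) = 5.0000 + 0.24552 + 0.075570 + 0.29085 = 5.6119.
⟨E⟩ = 2.5639 meV, ⟨E²⟩ = 60.506 meV².
C_V/k_B = (⟨E²⟩ − ⟨E⟩²)/(kT)² = (60.506 − 6.5736)/77.252 = 0.698.

0.698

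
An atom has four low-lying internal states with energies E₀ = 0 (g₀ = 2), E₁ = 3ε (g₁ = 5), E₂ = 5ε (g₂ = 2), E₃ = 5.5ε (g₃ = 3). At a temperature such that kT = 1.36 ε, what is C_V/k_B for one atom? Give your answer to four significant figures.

Eᵢ/kT = 0, 2.20588, 3.67647, 4.04412.
Z = Σ gᵢe^(−Eᵢ/kT) = 2·e^(−0) + 5·e^(−2.20588) + 2·e^(−3.67647) + 3·e^(−4.04412) = 2.00000 + 0.550768 + 0.0506243 + 0.0525754 = 2.65397.
⟨E⟩ = 0.826908 ε, ⟨E²⟩ = 2.94386 ε².
C_V/k_B = (⟨E²⟩ − ⟨E⟩²)/(kT)² = (2.94386 − 0.683777)/1.84960 = 1.222.

1.222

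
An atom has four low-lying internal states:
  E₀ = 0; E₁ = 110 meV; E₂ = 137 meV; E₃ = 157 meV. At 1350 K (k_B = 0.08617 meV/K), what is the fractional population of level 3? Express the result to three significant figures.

k_BT = 0.08617 × 1350 K = 116.33 meV.
Eᵢ/kT = 0, 0.94559, 1.1777, 1.3496.
Z = Σ e^(−Eᵢ/kT) = e^(−0) + e^(−0.94559) + e^(−1.1777) + e^(−1.3496) = 1.0000 + 0.38845 + 0.30799 + 0.25934 = 1.9558.
P₃ = e^(−E₃/kT) / Z = 0.25934/1.9558 = 0.133.

0.133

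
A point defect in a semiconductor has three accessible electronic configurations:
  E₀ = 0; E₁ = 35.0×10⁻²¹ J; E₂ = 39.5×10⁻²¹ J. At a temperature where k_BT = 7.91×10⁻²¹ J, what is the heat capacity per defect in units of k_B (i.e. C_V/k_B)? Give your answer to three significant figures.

Eᵢ/kT = 0, 4.4248, 4.9937.
Z = Σ e^(−Eᵢ/kT) = e^(−0) + e^(−4.4248) + e^(−4.9937) = 1.0000 + 0.011977 + 0.0067805 = 1.0188.
⟨E⟩ = 0.67435, ⟨E²⟩ = 24.785.
C_V/k_B = (⟨E²⟩ − ⟨E⟩²)/(kT)² = (24.785 − 0.45475)/62.568 = 0.389.

0.389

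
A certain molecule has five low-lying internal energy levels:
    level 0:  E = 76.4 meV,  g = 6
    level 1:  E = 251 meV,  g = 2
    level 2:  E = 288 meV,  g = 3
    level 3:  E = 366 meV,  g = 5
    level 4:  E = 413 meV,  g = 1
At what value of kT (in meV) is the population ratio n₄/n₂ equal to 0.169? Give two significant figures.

n₄/n₂ = (g₄/g₂) exp[−(E₄−E₂)/kT] = 0.169.
⇒ (E₄−E₂)/kT = ln((1/3)/0.169) = ln(1.972) = 0.6790.
kT = 125 meV / 0.6790 = 180 meV.

180 meV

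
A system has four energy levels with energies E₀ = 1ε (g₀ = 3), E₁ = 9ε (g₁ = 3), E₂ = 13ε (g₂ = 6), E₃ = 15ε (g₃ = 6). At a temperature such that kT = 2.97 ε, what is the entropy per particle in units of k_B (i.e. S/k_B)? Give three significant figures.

Eᵢ/kT = 0.33670, 3.0303, 4.3771, 5.0505.
Z = Σ gᵢe^(−Eᵢ/kT) = 3·e^(−0.33670) + 3·e^(−3.0303) + 6·e^(−4.3771) + 6·e^(−5.0505) = 2.1424 + 0.14490 + 0.075370 + 0.038437 = 2.4011.
⟨E⟩ = Σ EᵢPᵢ = 2.0836 ε.
S/k_B = ln Z + ⟨E⟩/kT = ln(2.4011) + 2.0836/2.97 = 0.87593 + 0.70155 = 1.58.

1.58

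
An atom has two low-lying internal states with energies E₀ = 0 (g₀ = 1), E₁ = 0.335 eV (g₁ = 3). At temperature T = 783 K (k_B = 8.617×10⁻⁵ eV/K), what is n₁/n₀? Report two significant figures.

0.021

k_BT = 8.617×10⁻⁵ × 783 K = 0.06747 eV.
n₁/n₀ = (g₁/g₀) exp[−(E₁−E₀)/kT] = (3/1) × exp(−(0.335 eV)/(0.06747 eV)) = (3/1) × exp(-4.965) = 0.021.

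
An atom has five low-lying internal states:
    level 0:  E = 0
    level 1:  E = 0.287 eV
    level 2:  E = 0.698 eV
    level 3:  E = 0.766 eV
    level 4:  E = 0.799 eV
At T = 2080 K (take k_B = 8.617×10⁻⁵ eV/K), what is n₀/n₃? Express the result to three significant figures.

71.8

k_BT = 8.617×10⁻⁵ × 2080 K = 0.17923 eV.
n₀/n₃ = exp[−(E₀−E₃)/kT] = exp(−(-0.766 eV)/(0.17923 eV)) = exp(4.2738) = 71.8.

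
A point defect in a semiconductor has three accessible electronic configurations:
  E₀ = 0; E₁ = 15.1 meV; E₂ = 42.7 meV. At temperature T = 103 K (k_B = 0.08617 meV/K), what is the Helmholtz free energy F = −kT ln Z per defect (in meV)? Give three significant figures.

k_BT = 0.08617 × 103 K = 8.8755 meV.
Eᵢ/kT = 0, 1.7013, 4.8110.
Z = Σ e^(−Eᵢ/kT) = e^(−0) + e^(−1.7013) + e^(−4.8110) = 1.0000 + 0.18245 + 0.0081397 = 1.1906.
F = −kT ln Z = −8.8755 × ln(1.1906) = −8.8755 × 0.17446 = -1.55 meV.

-1.55 meV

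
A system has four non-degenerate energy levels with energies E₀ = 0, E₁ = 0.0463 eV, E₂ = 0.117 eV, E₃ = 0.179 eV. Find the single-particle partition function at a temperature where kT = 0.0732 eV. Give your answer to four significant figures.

Z = 1.820

Eᵢ/kT = 0, 0.632514, 1.59836, 2.44536.
Z = Σ e^(−Eᵢ/kT) = e^(−0) + e^(−0.632514) + e^(−1.59836) + e^(−2.44536) = 1.00000 + 0.531255 + 0.202228 + 0.0866949 = 1.82018.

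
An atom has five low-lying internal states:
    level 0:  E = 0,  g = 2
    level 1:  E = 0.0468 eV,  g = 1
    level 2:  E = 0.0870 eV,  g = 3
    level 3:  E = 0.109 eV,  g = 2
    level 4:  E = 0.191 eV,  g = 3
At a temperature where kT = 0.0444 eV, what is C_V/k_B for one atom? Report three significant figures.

0.912

Eᵢ/kT = 0, 1.0541, 1.9595, 2.4550, 4.3018.
Z = Σ gᵢe^(−Eᵢ/kT) = 2·e^(−0) + 1·e^(−1.0541) + 3·e^(−1.9595) + 2·e^(−2.4550) + 3·e^(−4.3018) = 2.0000 + 0.34851 + 0.42279 + 0.17173 + 0.040632 = 2.9837.
⟨E⟩ = 0.026669 eV, ⟨E²⟩ = 0.0025090 eV².
C_V/k_B = (⟨E²⟩ − ⟨E⟩²)/(kT)² = (0.0025090 − 0.00071124)/0.0019714 = 0.912.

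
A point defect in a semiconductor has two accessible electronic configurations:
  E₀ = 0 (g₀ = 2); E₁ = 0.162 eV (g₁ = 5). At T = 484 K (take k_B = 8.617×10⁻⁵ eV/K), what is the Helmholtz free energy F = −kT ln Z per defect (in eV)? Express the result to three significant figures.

-0.0310 eV

k_BT = 8.617×10⁻⁵ × 484 K = 0.041706 eV.
Eᵢ/kT = 0, 3.8843.
Z = Σ gᵢe^(−Eᵢ/kT) = 2·e^(−0) + 5·e^(−3.8843) = 2.0000 + 0.10281 = 2.1028.
F = −kT ln Z = −0.041706 × ln(2.1028) = −0.041706 × 0.74327 = -0.0310 eV.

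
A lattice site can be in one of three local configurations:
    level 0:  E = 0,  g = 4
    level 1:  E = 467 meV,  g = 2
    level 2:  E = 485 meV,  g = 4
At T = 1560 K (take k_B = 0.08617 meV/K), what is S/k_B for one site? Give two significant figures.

k_BT = 0.08617 × 1560 K = 134.4 meV.
Eᵢ/kT = 0, 3.475, 3.609.
Z = Σ gᵢe^(−Eᵢ/kT) = 4·e^(−0) + 2·e^(−3.475) + 4·e^(−3.609) = 4.000 + 0.06192 + 0.1083 = 4.170.
⟨E⟩ = Σ EᵢPᵢ = 19.53 meV.
S/k_B = ln Z + ⟨E⟩/kT = ln(4.170) + 19.53/134.4 = 1.428 + 0.1453 = 1.6.

1.6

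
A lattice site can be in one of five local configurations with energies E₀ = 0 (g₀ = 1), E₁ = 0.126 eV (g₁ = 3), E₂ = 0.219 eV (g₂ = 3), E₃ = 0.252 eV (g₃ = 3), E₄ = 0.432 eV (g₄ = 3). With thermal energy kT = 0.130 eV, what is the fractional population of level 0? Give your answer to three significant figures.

Eᵢ/kT = 0, 0.96923, 1.6846, 1.9385, 3.3231.
Z = Σ gᵢe^(−Eᵢ/kT) = 1·e^(−0) + 3·e^(−0.96923) + 3·e^(−1.6846) + 3·e^(−1.9385) + 3·e^(−3.3231) = 1.0000 + 1.1381 + 0.55656 + 0.43176 + 0.10812 = 3.2345.
P₀ = g₀ e^(−E₀/kT) / Z = 1.0000/3.2345 = 0.309.

0.309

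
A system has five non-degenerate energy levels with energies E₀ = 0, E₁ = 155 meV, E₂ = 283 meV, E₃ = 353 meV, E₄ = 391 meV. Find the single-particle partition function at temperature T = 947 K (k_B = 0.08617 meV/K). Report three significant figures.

k_BT = 0.08617 × 947 K = 81.603 meV.
Eᵢ/kT = 0, 1.8994, 3.4680, 4.3258, 4.7915.
Z = Σ e^(−Eᵢ/kT) = e^(−0) + e^(−1.8994) + e^(−3.4680) + e^(−4.3258) + e^(−4.7915) = 1.0000 + 0.14966 + 0.031179 + 0.013223 + 0.0083000 = 1.2024.

Z = 1.20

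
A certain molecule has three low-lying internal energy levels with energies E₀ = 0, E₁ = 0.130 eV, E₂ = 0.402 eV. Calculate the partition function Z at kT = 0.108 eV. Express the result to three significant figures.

Eᵢ/kT = 0, 1.2037, 3.7222.
Z = Σ e^(−Eᵢ/kT) = e^(−0) + e^(−1.2037) + e^(−3.7222) = 1.0000 + 0.30008 + 0.024181 = 1.3243.

Z = 1.32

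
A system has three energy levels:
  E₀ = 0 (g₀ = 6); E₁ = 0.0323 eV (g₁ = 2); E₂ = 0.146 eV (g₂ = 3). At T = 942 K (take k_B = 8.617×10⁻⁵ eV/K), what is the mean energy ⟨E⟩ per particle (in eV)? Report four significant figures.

k_BT = 8.617×10⁻⁵ × 942 K = 0.0811721 eV.
Eᵢ/kT = 0, 0.397920, 1.79865.
Z = Σ gᵢe^(−Eᵢ/kT) = 6·e^(−0) + 2·e^(−0.397920) + 3·e^(−1.79865) = 6.00000 + 1.34343 + 0.496567 = 7.84000.
⟨E⟩ = Σ Eᵢ gᵢe^(−Eᵢ/kT) / Z = (0·6.00000 + 0.0323·1.34343 + 0.146·0.496567) / 7.84000 = 0.01478 eV.

0.01478 eV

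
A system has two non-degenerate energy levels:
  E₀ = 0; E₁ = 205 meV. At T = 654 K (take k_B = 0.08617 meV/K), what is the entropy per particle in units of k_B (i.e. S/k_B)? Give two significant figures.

k_BT = 0.08617 × 654 K = 56.36 meV.
Eᵢ/kT = 0, 3.637.
Z = Σ e^(−Eᵢ/kT) = e^(−0) + e^(−3.637) = 1.000 + 0.02633 = 1.026.
⟨E⟩ = Σ EᵢPᵢ = 5.261 meV.
S/k_B = ln Z + ⟨E⟩/kT = ln(1.026) + 5.261/56.36 = 0.02567 + 0.09335 = 0.12.

0.12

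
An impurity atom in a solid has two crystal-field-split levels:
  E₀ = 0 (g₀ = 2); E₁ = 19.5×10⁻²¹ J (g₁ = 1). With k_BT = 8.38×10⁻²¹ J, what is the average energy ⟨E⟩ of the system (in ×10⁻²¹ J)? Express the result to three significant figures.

Eᵢ/kT = 0, 2.3270.
Z = Σ gᵢe^(−Eᵢ/kT) = 2·e^(−0) + 1·e^(−2.3270) = 2.0000 + 0.097588 = 2.0976.
⟨E⟩ = Σ Eᵢ gᵢe^(−Eᵢ/kT) / Z = (0·2.0000 + 19.5·0.097588) / 2.0976 = 0.907 ×10⁻²¹ J.

0.907 ×10⁻²¹ J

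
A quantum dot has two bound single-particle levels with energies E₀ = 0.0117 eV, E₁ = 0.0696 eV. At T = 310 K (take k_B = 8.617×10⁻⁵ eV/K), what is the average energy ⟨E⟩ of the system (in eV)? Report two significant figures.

k_BT = 8.617×10⁻⁵ × 310 K = 0.02671 eV.
Eᵢ/kT = 0.4380, 2.606.
Z = Σ e^(−Eᵢ/kT) = e^(−0.4380) + e^(−2.606) = 0.6453 + 0.07383 = 0.7191.
⟨E⟩ = Σ Eᵢ e^(−Eᵢ/kT) / Z = (0.0117·0.6453 + 0.0696·0.07383) / 0.7191 = 0.018 eV.

0.018 eV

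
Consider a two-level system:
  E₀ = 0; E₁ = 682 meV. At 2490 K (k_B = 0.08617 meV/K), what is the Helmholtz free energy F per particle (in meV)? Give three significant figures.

k_BT = 0.08617 × 2490 K = 214.56 meV.
Eᵢ/kT = 0, 3.1786.
Z = Σ e^(−Eᵢ/kT) = e^(−0) + e^(−3.1786) = 1.0000 + 0.041644 = 1.0416.
F = −kT ln Z = −214.56 × ln(1.0416) = −214.56 × 0.040758 = -8.75 meV.

-8.75 meV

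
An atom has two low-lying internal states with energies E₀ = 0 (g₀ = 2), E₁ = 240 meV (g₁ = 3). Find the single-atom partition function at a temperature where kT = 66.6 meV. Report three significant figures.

Z = 2.08

Eᵢ/kT = 0, 3.6036.
Z = Σ gᵢe^(−Eᵢ/kT) = 2·e^(−0) + 3·e^(−3.6036) = 2.0000 + 0.081677 = 2.0817.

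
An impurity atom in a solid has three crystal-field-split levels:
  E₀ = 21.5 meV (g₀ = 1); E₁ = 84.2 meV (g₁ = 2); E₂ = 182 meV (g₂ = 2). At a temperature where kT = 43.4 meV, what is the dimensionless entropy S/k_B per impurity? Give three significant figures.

0.988

Eᵢ/kT = 0.49539, 1.9401, 4.1935.
Z = Σ gᵢe^(−Eᵢ/kT) = 1·e^(−0.49539) + 2·e^(−1.9401) + 2·e^(−4.1935) = 0.60933 + 0.28738 + 0.030187 = 0.92690.
⟨E⟩ = Σ EᵢPᵢ = 46.167 meV.
S/k_B = ln Z + ⟨E⟩/kT = ln(0.92690) + 46.167/43.4 = -0.075910 + 1.0638 = 0.988.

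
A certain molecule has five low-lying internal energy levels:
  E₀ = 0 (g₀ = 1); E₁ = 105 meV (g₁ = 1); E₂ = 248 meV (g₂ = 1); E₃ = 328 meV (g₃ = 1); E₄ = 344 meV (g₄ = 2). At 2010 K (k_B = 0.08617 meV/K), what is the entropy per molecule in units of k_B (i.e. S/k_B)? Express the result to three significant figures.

1.47

k_BT = 0.08617 × 2010 K = 173.20 meV.
Eᵢ/kT = 0, 0.60624, 1.4319, 1.8938, 1.9861.
Z = Σ gᵢe^(−Eᵢ/kT) = 1·e^(−0) + 1·e^(−0.60624) + 1·e^(−1.4319) + 1·e^(−1.8938) + 2·e^(−1.9861) = 1.0000 + 0.54540 + 0.23885 + 0.15050 + 0.27446 = 2.2092.
⟨E⟩ = Σ EᵢPᵢ = 117.82 meV.
S/k_B = ln Z + ⟨E⟩/kT = ln(2.2092) + 117.82/173.20 = 0.79263 + 0.68025 = 1.47.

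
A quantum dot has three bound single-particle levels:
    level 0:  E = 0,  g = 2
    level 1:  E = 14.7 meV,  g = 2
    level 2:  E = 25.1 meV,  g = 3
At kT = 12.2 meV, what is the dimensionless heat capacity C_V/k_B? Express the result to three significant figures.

Eᵢ/kT = 0, 1.2049, 2.0574.
Z = Σ gᵢe^(−Eᵢ/kT) = 2·e^(−0) + 2·e^(−1.2049) + 3·e^(−2.0574) = 2.0000 + 0.59944 + 0.38336 = 2.9828.
⟨E⟩ = 6.1801 meV, ⟨E²⟩ = 124.40 meV².
C_V/k_B = (⟨E²⟩ − ⟨E⟩²)/(kT)² = (124.40 − 38.194)/148.84 = 0.579.

0.579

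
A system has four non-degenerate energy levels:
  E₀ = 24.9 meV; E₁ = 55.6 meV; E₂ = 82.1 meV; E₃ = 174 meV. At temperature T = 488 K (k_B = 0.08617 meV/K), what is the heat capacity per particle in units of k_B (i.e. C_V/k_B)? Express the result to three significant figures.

k_BT = 0.08617 × 488 K = 42.051 meV.
Eᵢ/kT = 0.59214, 1.3222, 1.9524, 4.1378.
Z = Σ e^(−Eᵢ/kT) = e^(−0.59214) + e^(−1.3222) + e^(−1.9524) + e^(−4.1378) = 0.55314 + 0.26655 + 0.14193 + 0.015958 = 0.97758.
⟨E⟩ = 44.009 meV, ⟨E²⟩ = 2666.5 meV².
C_V/k_B = (⟨E²⟩ − ⟨E⟩²)/(kT)² = (2666.5 − 1936.8)/1768.3 = 0.413.

0.413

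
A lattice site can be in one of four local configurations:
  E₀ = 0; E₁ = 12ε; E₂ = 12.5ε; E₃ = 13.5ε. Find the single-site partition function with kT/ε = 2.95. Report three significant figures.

Eᵢ/kT = 0, 4.0678, 4.2373, 4.5763.
Z = Σ e^(−Eᵢ/kT) = e^(−0) + e^(−4.0678) + e^(−4.2373) + e^(−4.5763) = 1.0000 + 0.017115 + 0.014447 + 0.010293 = 1.0419.

Z = 1.04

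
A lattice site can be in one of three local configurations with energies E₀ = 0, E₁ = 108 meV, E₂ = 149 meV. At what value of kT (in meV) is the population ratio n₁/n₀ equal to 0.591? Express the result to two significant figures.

n₁/n₀ = exp[−(E₁−E₀)/kT] = 0.591.
⇒ (E₁−E₀)/kT = ln(1/0.591) = ln(1.692) = 0.5259.
kT = 108 meV / 0.5259 = 210 meV.

210 meV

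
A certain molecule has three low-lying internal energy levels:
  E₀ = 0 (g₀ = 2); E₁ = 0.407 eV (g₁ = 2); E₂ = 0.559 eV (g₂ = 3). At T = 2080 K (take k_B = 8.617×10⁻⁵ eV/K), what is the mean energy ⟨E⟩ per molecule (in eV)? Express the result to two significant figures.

k_BT = 8.617×10⁻⁵ × 2080 K = 0.1792 eV.
Eᵢ/kT = 0, 2.271, 3.119.
Z = Σ gᵢe^(−Eᵢ/kT) = 2·e^(−0) + 2·e^(−2.271) + 3·e^(−3.119) = 2.000 + 0.2064 + 0.1326 = 2.339.
⟨E⟩ = Σ Eᵢ gᵢe^(−Eᵢ/kT) / Z = (0·2.000 + 0.407·0.2064 + 0.559·0.1326) / 2.339 = 0.068 eV.

0.068 eV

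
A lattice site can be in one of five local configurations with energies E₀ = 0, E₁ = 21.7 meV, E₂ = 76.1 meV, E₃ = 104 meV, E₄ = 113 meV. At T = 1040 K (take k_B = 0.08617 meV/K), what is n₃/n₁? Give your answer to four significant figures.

k_BT = 0.08617 × 1040 K = 89.6168 meV.
n₃/n₁ = exp[−(E₃−E₁)/kT] = exp(−(82.3 meV)/(89.6168 meV)) = exp(-0.918355) = 0.3992.

0.3992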